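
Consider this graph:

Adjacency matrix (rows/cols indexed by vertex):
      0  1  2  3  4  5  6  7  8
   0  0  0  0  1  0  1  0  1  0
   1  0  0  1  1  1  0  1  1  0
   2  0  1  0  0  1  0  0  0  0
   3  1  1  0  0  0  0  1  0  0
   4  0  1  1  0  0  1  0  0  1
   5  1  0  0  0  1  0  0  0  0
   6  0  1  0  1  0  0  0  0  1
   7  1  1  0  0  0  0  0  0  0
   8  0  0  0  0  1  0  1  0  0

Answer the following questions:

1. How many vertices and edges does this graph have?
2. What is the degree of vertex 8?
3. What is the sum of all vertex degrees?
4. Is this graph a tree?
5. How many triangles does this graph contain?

Count: 9 vertices, 13 edges.
Vertex 8 has neighbors [4, 6], degree = 2.
Handshaking lemma: 2 * 13 = 26.
A tree on 9 vertices has 8 edges. This graph has 13 edges (5 extra). Not a tree.
Number of triangles = 2.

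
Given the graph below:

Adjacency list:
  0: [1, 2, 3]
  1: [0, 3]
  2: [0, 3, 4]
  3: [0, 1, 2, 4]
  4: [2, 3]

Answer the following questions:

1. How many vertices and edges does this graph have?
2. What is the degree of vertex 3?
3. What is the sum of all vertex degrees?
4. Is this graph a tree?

Count: 5 vertices, 7 edges.
Vertex 3 has neighbors [0, 1, 2, 4], degree = 4.
Handshaking lemma: 2 * 7 = 14.
A tree on 5 vertices has 4 edges. This graph has 7 edges (3 extra). Not a tree.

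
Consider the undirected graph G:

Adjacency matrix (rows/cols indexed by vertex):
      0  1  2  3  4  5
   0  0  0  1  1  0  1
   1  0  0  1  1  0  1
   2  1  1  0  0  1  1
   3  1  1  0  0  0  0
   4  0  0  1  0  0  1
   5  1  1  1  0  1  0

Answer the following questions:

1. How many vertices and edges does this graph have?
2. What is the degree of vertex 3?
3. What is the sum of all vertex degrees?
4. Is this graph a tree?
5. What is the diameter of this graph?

Count: 6 vertices, 9 edges.
Vertex 3 has neighbors [0, 1], degree = 2.
Handshaking lemma: 2 * 9 = 18.
A tree on 6 vertices has 5 edges. This graph has 9 edges (4 extra). Not a tree.
Diameter (longest shortest path) = 3.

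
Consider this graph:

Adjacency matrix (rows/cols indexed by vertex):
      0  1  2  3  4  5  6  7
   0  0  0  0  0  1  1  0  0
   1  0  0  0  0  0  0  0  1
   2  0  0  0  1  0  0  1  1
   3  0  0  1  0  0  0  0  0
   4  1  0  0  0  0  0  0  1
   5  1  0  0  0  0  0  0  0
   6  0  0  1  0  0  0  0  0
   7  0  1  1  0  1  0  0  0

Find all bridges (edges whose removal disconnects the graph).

A bridge is an edge whose removal increases the number of connected components.
Bridges found: (0,4), (0,5), (1,7), (2,3), (2,6), (2,7), (4,7)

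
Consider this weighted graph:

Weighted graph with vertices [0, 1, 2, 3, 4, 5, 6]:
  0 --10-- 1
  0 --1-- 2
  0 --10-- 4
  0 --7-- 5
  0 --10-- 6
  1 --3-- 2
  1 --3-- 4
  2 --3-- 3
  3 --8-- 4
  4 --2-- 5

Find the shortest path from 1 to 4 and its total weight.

Using Dijkstra's algorithm from vertex 1:
Shortest path: 1 -> 4
Total weight: 3 = 3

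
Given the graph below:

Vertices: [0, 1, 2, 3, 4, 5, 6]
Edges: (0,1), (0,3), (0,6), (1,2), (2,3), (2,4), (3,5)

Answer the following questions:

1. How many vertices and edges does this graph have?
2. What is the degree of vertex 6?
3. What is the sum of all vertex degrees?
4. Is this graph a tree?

Count: 7 vertices, 7 edges.
Vertex 6 has neighbors [0], degree = 1.
Handshaking lemma: 2 * 7 = 14.
A tree on 7 vertices has 6 edges. This graph has 7 edges (1 extra). Not a tree.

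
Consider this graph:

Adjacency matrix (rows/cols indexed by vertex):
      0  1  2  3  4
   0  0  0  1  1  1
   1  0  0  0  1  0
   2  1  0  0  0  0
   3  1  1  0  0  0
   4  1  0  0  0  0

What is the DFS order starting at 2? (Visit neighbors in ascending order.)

DFS from vertex 2 (neighbors processed in ascending order):
Visit order: 2, 0, 3, 1, 4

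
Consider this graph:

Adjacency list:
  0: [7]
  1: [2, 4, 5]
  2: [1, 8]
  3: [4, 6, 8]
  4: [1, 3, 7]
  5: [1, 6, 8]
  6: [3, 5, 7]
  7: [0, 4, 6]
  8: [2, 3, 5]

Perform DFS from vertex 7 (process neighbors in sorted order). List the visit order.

DFS from vertex 7 (neighbors processed in ascending order):
Visit order: 7, 0, 4, 1, 2, 8, 3, 6, 5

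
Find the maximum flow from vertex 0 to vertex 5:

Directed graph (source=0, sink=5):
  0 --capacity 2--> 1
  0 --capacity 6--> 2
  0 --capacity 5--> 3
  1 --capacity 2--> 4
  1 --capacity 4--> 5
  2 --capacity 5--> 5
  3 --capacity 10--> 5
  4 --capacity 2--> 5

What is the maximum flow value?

Computing max flow:
  Flow on (0->1): 2/2
  Flow on (0->2): 5/6
  Flow on (0->3): 5/5
  Flow on (1->5): 2/4
  Flow on (2->5): 5/5
  Flow on (3->5): 5/10
Maximum flow = 12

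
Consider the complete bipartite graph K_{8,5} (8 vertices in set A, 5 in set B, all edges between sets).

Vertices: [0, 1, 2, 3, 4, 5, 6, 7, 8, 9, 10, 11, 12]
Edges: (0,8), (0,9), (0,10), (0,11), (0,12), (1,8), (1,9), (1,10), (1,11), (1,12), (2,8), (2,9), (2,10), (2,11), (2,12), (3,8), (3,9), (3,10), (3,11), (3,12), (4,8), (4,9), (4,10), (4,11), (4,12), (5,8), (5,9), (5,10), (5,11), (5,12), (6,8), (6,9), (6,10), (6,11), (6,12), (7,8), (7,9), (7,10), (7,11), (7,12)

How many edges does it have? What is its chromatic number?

K_{8,5} has 8 * 5 = 40 edges.
Bipartite graphs have chromatic number 2 (color each partition differently).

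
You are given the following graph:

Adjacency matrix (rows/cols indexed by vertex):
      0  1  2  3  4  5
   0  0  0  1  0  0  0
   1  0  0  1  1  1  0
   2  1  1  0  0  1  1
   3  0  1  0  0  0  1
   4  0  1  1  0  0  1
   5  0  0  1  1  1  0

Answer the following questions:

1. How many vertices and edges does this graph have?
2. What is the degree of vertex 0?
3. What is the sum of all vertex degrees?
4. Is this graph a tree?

Count: 6 vertices, 8 edges.
Vertex 0 has neighbors [2], degree = 1.
Handshaking lemma: 2 * 8 = 16.
A tree on 6 vertices has 5 edges. This graph has 8 edges (3 extra). Not a tree.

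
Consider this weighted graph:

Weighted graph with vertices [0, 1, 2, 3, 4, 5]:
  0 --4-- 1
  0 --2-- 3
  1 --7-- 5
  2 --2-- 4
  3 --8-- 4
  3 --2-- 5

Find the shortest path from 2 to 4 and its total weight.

Using Dijkstra's algorithm from vertex 2:
Shortest path: 2 -> 4
Total weight: 2 = 2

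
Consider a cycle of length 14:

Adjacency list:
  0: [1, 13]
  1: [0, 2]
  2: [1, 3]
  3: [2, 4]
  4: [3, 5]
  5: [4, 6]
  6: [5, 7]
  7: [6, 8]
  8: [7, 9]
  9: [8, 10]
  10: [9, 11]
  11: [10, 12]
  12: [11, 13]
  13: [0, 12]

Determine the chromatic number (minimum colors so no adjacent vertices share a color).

This is an even cycle (C_14). Even cycles are bipartite.
Chromatic number = 2.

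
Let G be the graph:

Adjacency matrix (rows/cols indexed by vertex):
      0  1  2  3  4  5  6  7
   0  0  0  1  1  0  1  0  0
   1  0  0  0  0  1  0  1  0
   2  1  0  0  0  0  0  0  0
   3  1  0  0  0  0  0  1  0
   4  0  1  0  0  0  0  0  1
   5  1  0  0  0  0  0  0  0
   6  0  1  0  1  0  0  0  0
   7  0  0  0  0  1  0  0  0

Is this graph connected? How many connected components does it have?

Checking connectivity: the graph has 1 connected component(s).
All vertices are reachable from each other. The graph IS connected.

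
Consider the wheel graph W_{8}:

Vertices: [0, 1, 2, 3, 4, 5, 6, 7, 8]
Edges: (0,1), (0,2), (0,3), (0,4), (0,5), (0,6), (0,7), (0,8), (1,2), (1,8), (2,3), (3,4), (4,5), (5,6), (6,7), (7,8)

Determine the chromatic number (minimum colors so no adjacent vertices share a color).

W_{8} = C_{8} plus a hub adjacent to every cycle vertex.
The outer cycle needs 2 colors (even cycle); the hub is adjacent to all of them so needs a fresh color.
Chromatic number = 2 + 1 = 3.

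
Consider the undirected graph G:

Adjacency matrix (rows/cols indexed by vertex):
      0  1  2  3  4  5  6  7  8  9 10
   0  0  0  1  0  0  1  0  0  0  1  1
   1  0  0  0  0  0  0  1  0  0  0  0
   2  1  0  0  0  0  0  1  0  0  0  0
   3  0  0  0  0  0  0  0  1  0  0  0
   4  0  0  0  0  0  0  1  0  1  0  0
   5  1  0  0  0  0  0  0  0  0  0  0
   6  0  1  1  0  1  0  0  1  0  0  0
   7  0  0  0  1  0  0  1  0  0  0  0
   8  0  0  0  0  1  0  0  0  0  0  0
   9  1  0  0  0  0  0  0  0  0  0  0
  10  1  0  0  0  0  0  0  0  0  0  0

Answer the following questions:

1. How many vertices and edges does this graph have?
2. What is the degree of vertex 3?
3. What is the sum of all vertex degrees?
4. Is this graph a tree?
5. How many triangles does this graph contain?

Count: 11 vertices, 10 edges.
Vertex 3 has neighbors [7], degree = 1.
Handshaking lemma: 2 * 10 = 20.
A graph is a tree iff it is connected and has exactly n-1 edges. This graph is connected (all 11 vertices in one component) and has 11-1 = 10 edges. It is a tree.
Number of triangles = 0.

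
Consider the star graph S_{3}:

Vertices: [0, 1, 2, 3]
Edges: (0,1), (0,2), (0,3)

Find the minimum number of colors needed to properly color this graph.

S_{3} has one hub adjacent to 3 leaves; leaves are pairwise non-adjacent.
Color the hub 0 and every leaf 1.
Chromatic number = 2.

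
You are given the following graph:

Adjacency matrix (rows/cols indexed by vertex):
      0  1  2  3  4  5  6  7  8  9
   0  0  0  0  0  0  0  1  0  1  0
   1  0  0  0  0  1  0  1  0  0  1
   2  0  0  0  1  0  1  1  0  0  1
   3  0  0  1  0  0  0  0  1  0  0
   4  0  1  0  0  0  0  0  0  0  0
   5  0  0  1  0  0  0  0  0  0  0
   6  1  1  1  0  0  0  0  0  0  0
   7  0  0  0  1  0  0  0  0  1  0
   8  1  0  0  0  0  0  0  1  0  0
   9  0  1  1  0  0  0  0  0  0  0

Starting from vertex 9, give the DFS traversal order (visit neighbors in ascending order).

DFS from vertex 9 (neighbors processed in ascending order):
Visit order: 9, 1, 4, 6, 0, 8, 7, 3, 2, 5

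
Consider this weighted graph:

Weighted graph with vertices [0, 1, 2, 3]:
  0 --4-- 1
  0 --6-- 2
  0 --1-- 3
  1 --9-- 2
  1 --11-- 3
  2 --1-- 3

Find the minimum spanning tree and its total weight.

Applying Kruskal's algorithm (sort edges by weight, add if no cycle):
  Add (0,3) w=1
  Add (2,3) w=1
  Add (0,1) w=4
  Skip (0,2) w=6 (creates cycle)
  Skip (1,2) w=9 (creates cycle)
  Skip (1,3) w=11 (creates cycle)
MST weight = 6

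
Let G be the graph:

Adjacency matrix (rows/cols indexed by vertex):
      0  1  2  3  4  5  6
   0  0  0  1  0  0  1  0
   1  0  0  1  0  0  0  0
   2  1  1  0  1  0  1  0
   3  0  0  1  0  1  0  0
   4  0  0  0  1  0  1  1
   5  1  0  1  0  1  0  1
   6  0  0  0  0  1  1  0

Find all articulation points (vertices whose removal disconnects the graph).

An articulation point is a vertex whose removal disconnects the graph.
Articulation points: [2]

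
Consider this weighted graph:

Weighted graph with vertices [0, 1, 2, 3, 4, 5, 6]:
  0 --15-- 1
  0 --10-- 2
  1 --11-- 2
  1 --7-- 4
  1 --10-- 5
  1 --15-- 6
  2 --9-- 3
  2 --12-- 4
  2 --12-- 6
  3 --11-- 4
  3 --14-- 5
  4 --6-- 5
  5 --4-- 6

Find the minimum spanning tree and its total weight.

Applying Kruskal's algorithm (sort edges by weight, add if no cycle):
  Add (5,6) w=4
  Add (4,5) w=6
  Add (1,4) w=7
  Add (2,3) w=9
  Add (0,2) w=10
  Skip (1,5) w=10 (creates cycle)
  Add (1,2) w=11
  Skip (3,4) w=11 (creates cycle)
  Skip (2,4) w=12 (creates cycle)
  Skip (2,6) w=12 (creates cycle)
  Skip (3,5) w=14 (creates cycle)
  Skip (0,1) w=15 (creates cycle)
  Skip (1,6) w=15 (creates cycle)
MST weight = 47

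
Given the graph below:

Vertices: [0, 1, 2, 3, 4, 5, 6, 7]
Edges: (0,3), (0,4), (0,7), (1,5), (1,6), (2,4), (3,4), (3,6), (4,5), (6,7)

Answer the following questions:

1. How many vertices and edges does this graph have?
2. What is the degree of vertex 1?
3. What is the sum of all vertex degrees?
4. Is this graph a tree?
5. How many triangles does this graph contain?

Count: 8 vertices, 10 edges.
Vertex 1 has neighbors [5, 6], degree = 2.
Handshaking lemma: 2 * 10 = 20.
A tree on 8 vertices has 7 edges. This graph has 10 edges (3 extra). Not a tree.
Number of triangles = 1.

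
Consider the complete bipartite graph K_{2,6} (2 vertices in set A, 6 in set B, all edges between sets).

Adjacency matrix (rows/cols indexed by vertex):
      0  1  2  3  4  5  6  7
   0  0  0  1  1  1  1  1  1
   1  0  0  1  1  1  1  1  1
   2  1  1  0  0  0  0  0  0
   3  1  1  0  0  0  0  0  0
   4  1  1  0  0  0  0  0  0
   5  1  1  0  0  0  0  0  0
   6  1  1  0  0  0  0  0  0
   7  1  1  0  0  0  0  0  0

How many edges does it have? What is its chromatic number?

K_{2,6} has 2 * 6 = 12 edges.
Bipartite graphs have chromatic number 2 (color each partition differently).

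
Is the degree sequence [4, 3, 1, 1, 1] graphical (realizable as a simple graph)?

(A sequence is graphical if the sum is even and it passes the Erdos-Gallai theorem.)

Sum of degrees = 10. Sum is even but fails Erdos-Gallai. The sequence is NOT graphical.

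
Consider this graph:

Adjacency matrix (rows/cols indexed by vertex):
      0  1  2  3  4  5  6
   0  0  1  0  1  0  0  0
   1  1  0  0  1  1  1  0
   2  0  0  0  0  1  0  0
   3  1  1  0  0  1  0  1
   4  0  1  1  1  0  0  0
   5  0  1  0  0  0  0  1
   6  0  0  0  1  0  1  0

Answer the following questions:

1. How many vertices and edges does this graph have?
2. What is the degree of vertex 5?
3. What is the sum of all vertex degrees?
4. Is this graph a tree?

Count: 7 vertices, 9 edges.
Vertex 5 has neighbors [1, 6], degree = 2.
Handshaking lemma: 2 * 9 = 18.
A tree on 7 vertices has 6 edges. This graph has 9 edges (3 extra). Not a tree.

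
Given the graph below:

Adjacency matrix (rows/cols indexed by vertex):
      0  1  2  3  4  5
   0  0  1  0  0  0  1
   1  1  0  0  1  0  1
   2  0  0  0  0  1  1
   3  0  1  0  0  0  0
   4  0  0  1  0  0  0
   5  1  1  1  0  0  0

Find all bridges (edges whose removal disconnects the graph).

A bridge is an edge whose removal increases the number of connected components.
Bridges found: (1,3), (2,4), (2,5)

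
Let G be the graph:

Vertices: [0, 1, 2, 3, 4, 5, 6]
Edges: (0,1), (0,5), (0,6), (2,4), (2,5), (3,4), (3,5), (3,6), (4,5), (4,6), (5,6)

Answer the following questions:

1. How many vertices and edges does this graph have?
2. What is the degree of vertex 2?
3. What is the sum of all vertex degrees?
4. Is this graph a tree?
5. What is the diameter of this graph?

Count: 7 vertices, 11 edges.
Vertex 2 has neighbors [4, 5], degree = 2.
Handshaking lemma: 2 * 11 = 22.
A tree on 7 vertices has 6 edges. This graph has 11 edges (5 extra). Not a tree.
Diameter (longest shortest path) = 3.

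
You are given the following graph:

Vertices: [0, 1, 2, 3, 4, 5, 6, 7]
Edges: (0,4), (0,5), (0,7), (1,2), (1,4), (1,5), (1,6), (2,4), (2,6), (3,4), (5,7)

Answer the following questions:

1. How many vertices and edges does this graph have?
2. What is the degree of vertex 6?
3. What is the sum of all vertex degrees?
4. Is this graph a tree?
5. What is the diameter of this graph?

Count: 8 vertices, 11 edges.
Vertex 6 has neighbors [1, 2], degree = 2.
Handshaking lemma: 2 * 11 = 22.
A tree on 8 vertices has 7 edges. This graph has 11 edges (4 extra). Not a tree.
Diameter (longest shortest path) = 3.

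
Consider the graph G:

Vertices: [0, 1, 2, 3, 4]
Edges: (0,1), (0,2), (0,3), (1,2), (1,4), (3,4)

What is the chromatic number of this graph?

The graph has a maximum clique of size 3 (lower bound on chromatic number).
A valid 3-coloring: {0: 0, 1: 1, 2: 2, 3: 1, 4: 0}.
Chromatic number = 3.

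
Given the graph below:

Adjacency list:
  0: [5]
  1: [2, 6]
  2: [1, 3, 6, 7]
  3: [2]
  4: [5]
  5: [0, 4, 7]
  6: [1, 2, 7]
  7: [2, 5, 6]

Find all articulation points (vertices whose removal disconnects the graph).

An articulation point is a vertex whose removal disconnects the graph.
Articulation points: [2, 5, 7]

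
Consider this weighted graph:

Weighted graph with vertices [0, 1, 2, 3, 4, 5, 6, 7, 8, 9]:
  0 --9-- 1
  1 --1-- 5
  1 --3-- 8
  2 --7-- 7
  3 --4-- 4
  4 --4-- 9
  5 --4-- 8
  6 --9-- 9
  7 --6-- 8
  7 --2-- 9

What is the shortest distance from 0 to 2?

Using Dijkstra's algorithm from vertex 0:
Shortest path: 0 -> 1 -> 8 -> 7 -> 2
Total weight: 9 + 3 + 6 + 7 = 25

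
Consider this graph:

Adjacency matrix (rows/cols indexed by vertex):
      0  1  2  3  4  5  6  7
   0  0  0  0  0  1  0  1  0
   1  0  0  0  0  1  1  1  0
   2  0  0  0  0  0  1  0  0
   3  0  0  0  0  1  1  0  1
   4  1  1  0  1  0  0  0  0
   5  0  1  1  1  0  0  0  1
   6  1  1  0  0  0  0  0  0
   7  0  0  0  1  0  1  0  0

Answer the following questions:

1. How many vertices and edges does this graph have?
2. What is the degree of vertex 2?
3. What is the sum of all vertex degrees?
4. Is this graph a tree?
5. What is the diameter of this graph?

Count: 8 vertices, 10 edges.
Vertex 2 has neighbors [5], degree = 1.
Handshaking lemma: 2 * 10 = 20.
A tree on 8 vertices has 7 edges. This graph has 10 edges (3 extra). Not a tree.
Diameter (longest shortest path) = 4.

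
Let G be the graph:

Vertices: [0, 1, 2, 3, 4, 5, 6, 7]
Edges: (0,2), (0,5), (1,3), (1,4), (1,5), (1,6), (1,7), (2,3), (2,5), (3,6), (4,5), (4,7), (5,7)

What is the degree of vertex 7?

Vertex 7 has neighbors [1, 4, 5], so deg(7) = 3.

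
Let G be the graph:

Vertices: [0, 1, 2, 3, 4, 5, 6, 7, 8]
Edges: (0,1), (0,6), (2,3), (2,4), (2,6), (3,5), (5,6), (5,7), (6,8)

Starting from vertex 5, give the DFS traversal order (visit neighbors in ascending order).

DFS from vertex 5 (neighbors processed in ascending order):
Visit order: 5, 3, 2, 4, 6, 0, 1, 8, 7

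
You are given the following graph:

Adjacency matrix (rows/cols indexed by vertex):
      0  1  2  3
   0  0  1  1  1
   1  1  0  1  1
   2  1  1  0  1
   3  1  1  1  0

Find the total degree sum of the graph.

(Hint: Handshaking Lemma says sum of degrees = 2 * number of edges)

Count edges: 6 edges.
By Handshaking Lemma: sum of degrees = 2 * 6 = 12.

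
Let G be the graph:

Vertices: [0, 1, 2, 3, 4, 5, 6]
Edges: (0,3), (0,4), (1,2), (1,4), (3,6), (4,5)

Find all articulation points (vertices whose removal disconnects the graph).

An articulation point is a vertex whose removal disconnects the graph.
Articulation points: [0, 1, 3, 4]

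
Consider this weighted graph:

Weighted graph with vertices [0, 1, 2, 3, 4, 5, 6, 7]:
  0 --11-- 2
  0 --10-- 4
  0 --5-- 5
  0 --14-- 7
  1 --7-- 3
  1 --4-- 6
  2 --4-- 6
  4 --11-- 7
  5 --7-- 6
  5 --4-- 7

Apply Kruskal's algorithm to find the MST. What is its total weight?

Applying Kruskal's algorithm (sort edges by weight, add if no cycle):
  Add (1,6) w=4
  Add (2,6) w=4
  Add (5,7) w=4
  Add (0,5) w=5
  Add (1,3) w=7
  Add (5,6) w=7
  Add (0,4) w=10
  Skip (0,2) w=11 (creates cycle)
  Skip (4,7) w=11 (creates cycle)
  Skip (0,7) w=14 (creates cycle)
MST weight = 41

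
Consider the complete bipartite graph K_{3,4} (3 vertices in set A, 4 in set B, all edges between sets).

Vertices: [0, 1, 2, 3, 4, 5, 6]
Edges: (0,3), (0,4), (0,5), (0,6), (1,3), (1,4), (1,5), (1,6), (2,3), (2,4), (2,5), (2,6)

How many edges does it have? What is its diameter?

K_{3,4} has 3 * 4 = 12 edges.
Any vertex reaches any opposite-side vertex in 1 step; same-side vertices reach in 2 steps via any opposite-side vertex.
Diameter = 2.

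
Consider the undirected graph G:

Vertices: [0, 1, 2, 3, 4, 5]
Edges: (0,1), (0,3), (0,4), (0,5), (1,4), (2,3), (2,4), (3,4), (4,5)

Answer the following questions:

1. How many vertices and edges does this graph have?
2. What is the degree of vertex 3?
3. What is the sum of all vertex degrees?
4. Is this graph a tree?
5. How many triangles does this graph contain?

Count: 6 vertices, 9 edges.
Vertex 3 has neighbors [0, 2, 4], degree = 3.
Handshaking lemma: 2 * 9 = 18.
A tree on 6 vertices has 5 edges. This graph has 9 edges (4 extra). Not a tree.
Number of triangles = 4.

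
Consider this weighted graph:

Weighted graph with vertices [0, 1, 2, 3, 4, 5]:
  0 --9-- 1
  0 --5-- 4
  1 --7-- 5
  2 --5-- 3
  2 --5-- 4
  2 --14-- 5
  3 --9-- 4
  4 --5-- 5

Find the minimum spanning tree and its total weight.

Applying Kruskal's algorithm (sort edges by weight, add if no cycle):
  Add (0,4) w=5
  Add (2,4) w=5
  Add (2,3) w=5
  Add (4,5) w=5
  Add (1,5) w=7
  Skip (0,1) w=9 (creates cycle)
  Skip (3,4) w=9 (creates cycle)
  Skip (2,5) w=14 (creates cycle)
MST weight = 27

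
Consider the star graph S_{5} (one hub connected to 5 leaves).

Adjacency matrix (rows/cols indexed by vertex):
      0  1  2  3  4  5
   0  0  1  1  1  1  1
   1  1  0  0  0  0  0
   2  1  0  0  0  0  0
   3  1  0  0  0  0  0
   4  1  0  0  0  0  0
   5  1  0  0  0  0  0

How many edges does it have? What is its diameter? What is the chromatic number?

Star graph S_{5}: the hub connects to all 5 leaves.
Edges = 5.
Diameter = 2 (any leaf to hub is 1, leaf to leaf through hub is 2).
Star graphs are bipartite (hub vs leaves), so chromatic number = 2.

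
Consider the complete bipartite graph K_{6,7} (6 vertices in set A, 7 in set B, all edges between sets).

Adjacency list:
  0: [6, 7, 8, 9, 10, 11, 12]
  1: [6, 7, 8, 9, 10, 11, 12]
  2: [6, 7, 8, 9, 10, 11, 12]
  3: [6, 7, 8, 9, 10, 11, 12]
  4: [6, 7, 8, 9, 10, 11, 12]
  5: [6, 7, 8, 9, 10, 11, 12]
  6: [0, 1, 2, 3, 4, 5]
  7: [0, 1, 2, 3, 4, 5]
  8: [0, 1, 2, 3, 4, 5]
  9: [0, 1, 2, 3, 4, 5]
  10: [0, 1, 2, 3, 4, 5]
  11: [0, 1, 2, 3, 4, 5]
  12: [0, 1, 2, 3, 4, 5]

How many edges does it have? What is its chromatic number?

K_{6,7} has 6 * 7 = 42 edges.
Bipartite graphs have chromatic number 2 (color each partition differently).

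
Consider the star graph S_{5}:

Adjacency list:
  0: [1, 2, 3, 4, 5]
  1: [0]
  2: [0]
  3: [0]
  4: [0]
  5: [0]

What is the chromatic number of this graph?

S_{5} has one hub adjacent to 5 leaves; leaves are pairwise non-adjacent.
Color the hub 0 and every leaf 1.
Chromatic number = 2.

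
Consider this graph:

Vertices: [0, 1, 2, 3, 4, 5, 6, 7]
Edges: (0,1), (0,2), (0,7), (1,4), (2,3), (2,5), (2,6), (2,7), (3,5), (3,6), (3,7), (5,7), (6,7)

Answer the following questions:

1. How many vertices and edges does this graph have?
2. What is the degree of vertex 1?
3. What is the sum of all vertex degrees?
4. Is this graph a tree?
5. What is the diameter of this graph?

Count: 8 vertices, 13 edges.
Vertex 1 has neighbors [0, 4], degree = 2.
Handshaking lemma: 2 * 13 = 26.
A tree on 8 vertices has 7 edges. This graph has 13 edges (6 extra). Not a tree.
Diameter (longest shortest path) = 4.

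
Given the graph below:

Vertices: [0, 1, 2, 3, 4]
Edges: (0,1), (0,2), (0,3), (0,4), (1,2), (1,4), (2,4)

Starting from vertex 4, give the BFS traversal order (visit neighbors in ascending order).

BFS from vertex 4 (neighbors processed in ascending order):
Visit order: 4, 0, 1, 2, 3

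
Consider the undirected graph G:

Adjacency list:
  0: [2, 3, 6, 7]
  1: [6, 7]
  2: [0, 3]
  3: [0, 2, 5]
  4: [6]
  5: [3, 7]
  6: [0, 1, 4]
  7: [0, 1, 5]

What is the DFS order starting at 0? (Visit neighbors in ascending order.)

DFS from vertex 0 (neighbors processed in ascending order):
Visit order: 0, 2, 3, 5, 7, 1, 6, 4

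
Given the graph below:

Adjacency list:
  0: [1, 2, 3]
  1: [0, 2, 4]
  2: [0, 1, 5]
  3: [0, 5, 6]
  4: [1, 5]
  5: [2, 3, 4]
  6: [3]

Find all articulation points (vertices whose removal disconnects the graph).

An articulation point is a vertex whose removal disconnects the graph.
Articulation points: [3]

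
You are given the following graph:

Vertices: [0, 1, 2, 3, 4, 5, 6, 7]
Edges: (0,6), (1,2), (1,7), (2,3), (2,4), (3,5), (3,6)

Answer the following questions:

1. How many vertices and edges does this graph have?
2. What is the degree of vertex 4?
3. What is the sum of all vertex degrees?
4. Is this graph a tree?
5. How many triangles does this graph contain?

Count: 8 vertices, 7 edges.
Vertex 4 has neighbors [2], degree = 1.
Handshaking lemma: 2 * 7 = 14.
A graph is a tree iff it is connected and has exactly n-1 edges. This graph is connected (all 8 vertices in one component) and has 8-1 = 7 edges. It is a tree.
Number of triangles = 0.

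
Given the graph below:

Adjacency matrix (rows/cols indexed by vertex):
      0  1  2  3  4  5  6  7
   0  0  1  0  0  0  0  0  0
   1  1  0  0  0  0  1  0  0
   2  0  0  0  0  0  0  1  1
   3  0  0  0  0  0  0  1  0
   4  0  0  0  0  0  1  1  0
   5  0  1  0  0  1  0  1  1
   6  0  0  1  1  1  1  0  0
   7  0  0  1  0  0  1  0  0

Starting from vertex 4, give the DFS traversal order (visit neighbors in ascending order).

DFS from vertex 4 (neighbors processed in ascending order):
Visit order: 4, 5, 1, 0, 6, 2, 7, 3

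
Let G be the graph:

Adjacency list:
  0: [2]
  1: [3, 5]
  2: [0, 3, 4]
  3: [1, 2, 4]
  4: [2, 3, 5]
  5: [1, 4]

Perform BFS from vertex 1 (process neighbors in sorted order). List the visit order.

BFS from vertex 1 (neighbors processed in ascending order):
Visit order: 1, 3, 5, 2, 4, 0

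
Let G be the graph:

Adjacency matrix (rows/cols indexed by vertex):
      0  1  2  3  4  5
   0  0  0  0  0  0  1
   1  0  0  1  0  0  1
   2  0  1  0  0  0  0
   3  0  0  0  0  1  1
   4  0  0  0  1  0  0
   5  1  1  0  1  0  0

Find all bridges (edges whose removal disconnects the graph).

A bridge is an edge whose removal increases the number of connected components.
Bridges found: (0,5), (1,2), (1,5), (3,4), (3,5)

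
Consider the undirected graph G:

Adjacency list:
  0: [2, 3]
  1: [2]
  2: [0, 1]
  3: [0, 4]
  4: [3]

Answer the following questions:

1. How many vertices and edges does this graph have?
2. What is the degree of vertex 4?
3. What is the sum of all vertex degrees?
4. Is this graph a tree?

Count: 5 vertices, 4 edges.
Vertex 4 has neighbors [3], degree = 1.
Handshaking lemma: 2 * 4 = 8.
A graph is a tree iff it is connected and has exactly n-1 edges. This graph is connected (all 5 vertices in one component) and has 5-1 = 4 edges. It is a tree.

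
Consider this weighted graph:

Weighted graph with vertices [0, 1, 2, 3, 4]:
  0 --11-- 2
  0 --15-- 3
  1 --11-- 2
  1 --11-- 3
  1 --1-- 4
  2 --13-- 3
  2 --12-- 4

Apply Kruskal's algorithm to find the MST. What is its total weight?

Applying Kruskal's algorithm (sort edges by weight, add if no cycle):
  Add (1,4) w=1
  Add (0,2) w=11
  Add (1,2) w=11
  Add (1,3) w=11
  Skip (2,4) w=12 (creates cycle)
  Skip (2,3) w=13 (creates cycle)
  Skip (0,3) w=15 (creates cycle)
MST weight = 34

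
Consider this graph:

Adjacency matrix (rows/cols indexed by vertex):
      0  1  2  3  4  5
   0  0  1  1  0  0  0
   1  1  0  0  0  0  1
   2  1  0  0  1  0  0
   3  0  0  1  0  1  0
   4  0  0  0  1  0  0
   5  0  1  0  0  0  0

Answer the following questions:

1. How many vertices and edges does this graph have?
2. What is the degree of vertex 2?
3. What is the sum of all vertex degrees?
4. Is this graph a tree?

Count: 6 vertices, 5 edges.
Vertex 2 has neighbors [0, 3], degree = 2.
Handshaking lemma: 2 * 5 = 10.
A graph is a tree iff it is connected and has exactly n-1 edges. This graph is connected (all 6 vertices in one component) and has 6-1 = 5 edges. It is a tree.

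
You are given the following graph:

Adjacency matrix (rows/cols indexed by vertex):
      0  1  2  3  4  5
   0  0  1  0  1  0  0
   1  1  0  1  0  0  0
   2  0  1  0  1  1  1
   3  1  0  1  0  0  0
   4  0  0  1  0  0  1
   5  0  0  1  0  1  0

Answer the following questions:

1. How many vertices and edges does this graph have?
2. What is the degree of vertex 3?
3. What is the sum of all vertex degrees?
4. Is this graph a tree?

Count: 6 vertices, 7 edges.
Vertex 3 has neighbors [0, 2], degree = 2.
Handshaking lemma: 2 * 7 = 14.
A tree on 6 vertices has 5 edges. This graph has 7 edges (2 extra). Not a tree.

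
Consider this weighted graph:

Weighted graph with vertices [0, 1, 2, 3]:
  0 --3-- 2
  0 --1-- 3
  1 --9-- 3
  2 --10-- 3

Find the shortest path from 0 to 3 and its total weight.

Using Dijkstra's algorithm from vertex 0:
Shortest path: 0 -> 3
Total weight: 1 = 1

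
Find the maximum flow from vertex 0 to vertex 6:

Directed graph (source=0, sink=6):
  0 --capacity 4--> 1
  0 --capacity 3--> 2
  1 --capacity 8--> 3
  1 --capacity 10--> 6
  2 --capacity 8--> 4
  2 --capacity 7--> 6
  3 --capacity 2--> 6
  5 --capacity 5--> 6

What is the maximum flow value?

Computing max flow:
  Flow on (0->1): 4/4
  Flow on (0->2): 3/3
  Flow on (1->6): 4/10
  Flow on (2->6): 3/7
Maximum flow = 7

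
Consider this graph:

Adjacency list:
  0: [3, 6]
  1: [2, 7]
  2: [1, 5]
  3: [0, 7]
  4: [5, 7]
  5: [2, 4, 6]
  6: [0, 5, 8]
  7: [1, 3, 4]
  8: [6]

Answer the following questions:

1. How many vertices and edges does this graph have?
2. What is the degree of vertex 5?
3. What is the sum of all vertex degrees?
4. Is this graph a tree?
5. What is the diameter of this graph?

Count: 9 vertices, 10 edges.
Vertex 5 has neighbors [2, 4, 6], degree = 3.
Handshaking lemma: 2 * 10 = 20.
A tree on 9 vertices has 8 edges. This graph has 10 edges (2 extra). Not a tree.
Diameter (longest shortest path) = 4.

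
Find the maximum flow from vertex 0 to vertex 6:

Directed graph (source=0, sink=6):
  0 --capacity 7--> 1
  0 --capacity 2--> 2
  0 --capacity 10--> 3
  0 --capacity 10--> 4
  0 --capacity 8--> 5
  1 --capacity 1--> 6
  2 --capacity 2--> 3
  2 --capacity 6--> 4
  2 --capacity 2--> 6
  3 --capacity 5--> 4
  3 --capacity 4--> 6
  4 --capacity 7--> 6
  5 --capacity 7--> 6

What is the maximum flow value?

Computing max flow:
  Flow on (0->1): 1/7
  Flow on (0->2): 2/2
  Flow on (0->3): 9/10
  Flow on (0->4): 2/10
  Flow on (0->5): 7/8
  Flow on (1->6): 1/1
  Flow on (2->6): 2/2
  Flow on (3->4): 5/5
  Flow on (3->6): 4/4
  Flow on (4->6): 7/7
  Flow on (5->6): 7/7
Maximum flow = 21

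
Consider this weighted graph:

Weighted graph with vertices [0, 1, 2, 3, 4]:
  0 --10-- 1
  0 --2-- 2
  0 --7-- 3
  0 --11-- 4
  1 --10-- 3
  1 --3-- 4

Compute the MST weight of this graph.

Applying Kruskal's algorithm (sort edges by weight, add if no cycle):
  Add (0,2) w=2
  Add (1,4) w=3
  Add (0,3) w=7
  Add (0,1) w=10
  Skip (1,3) w=10 (creates cycle)
  Skip (0,4) w=11 (creates cycle)
MST weight = 22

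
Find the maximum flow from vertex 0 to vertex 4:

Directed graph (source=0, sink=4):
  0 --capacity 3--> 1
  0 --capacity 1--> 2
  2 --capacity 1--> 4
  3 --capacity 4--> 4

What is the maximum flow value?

Computing max flow:
  Flow on (0->2): 1/1
  Flow on (2->4): 1/1
Maximum flow = 1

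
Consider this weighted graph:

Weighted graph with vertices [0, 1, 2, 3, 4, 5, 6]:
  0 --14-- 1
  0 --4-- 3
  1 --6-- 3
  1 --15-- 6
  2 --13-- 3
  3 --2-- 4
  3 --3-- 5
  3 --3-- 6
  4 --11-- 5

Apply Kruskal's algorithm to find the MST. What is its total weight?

Applying Kruskal's algorithm (sort edges by weight, add if no cycle):
  Add (3,4) w=2
  Add (3,6) w=3
  Add (3,5) w=3
  Add (0,3) w=4
  Add (1,3) w=6
  Skip (4,5) w=11 (creates cycle)
  Add (2,3) w=13
  Skip (0,1) w=14 (creates cycle)
  Skip (1,6) w=15 (creates cycle)
MST weight = 31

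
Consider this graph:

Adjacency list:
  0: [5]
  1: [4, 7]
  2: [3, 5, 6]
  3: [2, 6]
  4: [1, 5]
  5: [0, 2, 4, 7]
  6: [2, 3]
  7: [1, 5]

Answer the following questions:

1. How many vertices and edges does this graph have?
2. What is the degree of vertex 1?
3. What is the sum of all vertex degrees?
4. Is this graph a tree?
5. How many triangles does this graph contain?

Count: 8 vertices, 9 edges.
Vertex 1 has neighbors [4, 7], degree = 2.
Handshaking lemma: 2 * 9 = 18.
A tree on 8 vertices has 7 edges. This graph has 9 edges (2 extra). Not a tree.
Number of triangles = 1.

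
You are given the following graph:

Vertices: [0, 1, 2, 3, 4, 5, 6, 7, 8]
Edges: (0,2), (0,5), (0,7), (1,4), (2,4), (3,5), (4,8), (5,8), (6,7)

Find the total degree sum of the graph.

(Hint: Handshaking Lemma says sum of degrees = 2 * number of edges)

Count edges: 9 edges.
By Handshaking Lemma: sum of degrees = 2 * 9 = 18.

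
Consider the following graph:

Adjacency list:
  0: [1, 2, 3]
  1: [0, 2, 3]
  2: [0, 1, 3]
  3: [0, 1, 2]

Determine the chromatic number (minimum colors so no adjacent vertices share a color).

The graph has a maximum clique of size 4 (lower bound on chromatic number).
A valid 4-coloring: {0: 0, 1: 1, 2: 2, 3: 3}.
Chromatic number = 4.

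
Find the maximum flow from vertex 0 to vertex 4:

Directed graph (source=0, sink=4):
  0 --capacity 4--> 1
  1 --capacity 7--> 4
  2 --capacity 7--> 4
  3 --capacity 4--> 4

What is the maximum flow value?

Computing max flow:
  Flow on (0->1): 4/4
  Flow on (1->4): 4/7
Maximum flow = 4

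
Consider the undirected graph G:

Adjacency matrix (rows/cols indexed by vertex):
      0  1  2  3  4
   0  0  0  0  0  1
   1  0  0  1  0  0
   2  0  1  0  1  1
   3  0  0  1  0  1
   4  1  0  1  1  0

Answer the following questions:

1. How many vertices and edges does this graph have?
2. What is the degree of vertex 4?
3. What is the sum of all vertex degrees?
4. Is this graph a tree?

Count: 5 vertices, 5 edges.
Vertex 4 has neighbors [0, 2, 3], degree = 3.
Handshaking lemma: 2 * 5 = 10.
A tree on 5 vertices has 4 edges. This graph has 5 edges (1 extra). Not a tree.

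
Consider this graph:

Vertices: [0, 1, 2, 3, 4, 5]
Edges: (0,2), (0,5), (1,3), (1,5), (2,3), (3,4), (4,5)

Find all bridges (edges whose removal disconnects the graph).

No bridges found. The graph is 2-edge-connected (no single edge removal disconnects it).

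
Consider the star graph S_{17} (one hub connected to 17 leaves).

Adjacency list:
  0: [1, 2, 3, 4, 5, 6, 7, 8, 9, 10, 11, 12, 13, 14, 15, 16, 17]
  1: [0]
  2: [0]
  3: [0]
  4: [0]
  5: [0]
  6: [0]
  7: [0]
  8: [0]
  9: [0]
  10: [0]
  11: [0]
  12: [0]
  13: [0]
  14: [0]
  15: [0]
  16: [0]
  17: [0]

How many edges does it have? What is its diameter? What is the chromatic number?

Star graph S_{17}: the hub connects to all 17 leaves.
Edges = 17.
Diameter = 2 (any leaf to hub is 1, leaf to leaf through hub is 2).
Star graphs are bipartite (hub vs leaves), so chromatic number = 2.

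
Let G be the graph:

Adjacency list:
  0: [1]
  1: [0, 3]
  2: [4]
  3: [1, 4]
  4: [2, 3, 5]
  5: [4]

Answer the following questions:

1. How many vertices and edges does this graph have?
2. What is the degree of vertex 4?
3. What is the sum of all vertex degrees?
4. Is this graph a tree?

Count: 6 vertices, 5 edges.
Vertex 4 has neighbors [2, 3, 5], degree = 3.
Handshaking lemma: 2 * 5 = 10.
A graph is a tree iff it is connected and has exactly n-1 edges. This graph is connected (all 6 vertices in one component) and has 6-1 = 5 edges. It is a tree.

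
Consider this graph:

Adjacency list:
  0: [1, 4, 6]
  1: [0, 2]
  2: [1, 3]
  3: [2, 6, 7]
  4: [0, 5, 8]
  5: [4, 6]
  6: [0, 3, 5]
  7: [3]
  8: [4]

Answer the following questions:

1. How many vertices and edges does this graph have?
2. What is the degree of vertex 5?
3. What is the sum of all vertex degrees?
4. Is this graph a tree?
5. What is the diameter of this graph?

Count: 9 vertices, 10 edges.
Vertex 5 has neighbors [4, 6], degree = 2.
Handshaking lemma: 2 * 10 = 20.
A tree on 9 vertices has 8 edges. This graph has 10 edges (2 extra). Not a tree.
Diameter (longest shortest path) = 5.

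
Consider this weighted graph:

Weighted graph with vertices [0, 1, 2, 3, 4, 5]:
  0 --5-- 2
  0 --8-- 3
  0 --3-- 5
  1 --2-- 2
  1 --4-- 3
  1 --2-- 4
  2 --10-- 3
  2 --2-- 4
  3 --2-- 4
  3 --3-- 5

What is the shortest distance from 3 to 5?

Using Dijkstra's algorithm from vertex 3:
Shortest path: 3 -> 5
Total weight: 3 = 3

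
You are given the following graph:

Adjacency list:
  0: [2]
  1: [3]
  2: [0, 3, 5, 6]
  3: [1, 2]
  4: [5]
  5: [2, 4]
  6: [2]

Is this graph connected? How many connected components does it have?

Checking connectivity: the graph has 1 connected component(s).
All vertices are reachable from each other. The graph IS connected.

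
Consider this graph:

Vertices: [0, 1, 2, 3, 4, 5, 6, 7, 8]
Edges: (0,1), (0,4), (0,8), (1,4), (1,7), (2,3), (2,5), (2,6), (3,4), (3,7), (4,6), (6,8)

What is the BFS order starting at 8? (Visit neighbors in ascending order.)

BFS from vertex 8 (neighbors processed in ascending order):
Visit order: 8, 0, 6, 1, 4, 2, 7, 3, 5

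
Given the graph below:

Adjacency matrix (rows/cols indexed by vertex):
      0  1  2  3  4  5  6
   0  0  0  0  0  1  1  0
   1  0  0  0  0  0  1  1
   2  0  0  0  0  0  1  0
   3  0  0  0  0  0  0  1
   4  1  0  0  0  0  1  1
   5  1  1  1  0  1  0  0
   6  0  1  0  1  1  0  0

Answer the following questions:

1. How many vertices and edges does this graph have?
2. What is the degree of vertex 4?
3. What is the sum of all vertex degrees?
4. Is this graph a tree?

Count: 7 vertices, 8 edges.
Vertex 4 has neighbors [0, 5, 6], degree = 3.
Handshaking lemma: 2 * 8 = 16.
A tree on 7 vertices has 6 edges. This graph has 8 edges (2 extra). Not a tree.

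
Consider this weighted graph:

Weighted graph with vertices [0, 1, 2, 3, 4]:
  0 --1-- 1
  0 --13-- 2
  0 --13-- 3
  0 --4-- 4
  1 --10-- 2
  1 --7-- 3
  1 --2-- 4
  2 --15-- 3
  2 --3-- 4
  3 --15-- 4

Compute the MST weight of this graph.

Applying Kruskal's algorithm (sort edges by weight, add if no cycle):
  Add (0,1) w=1
  Add (1,4) w=2
  Add (2,4) w=3
  Skip (0,4) w=4 (creates cycle)
  Add (1,3) w=7
  Skip (1,2) w=10 (creates cycle)
  Skip (0,3) w=13 (creates cycle)
  Skip (0,2) w=13 (creates cycle)
  Skip (2,3) w=15 (creates cycle)
  Skip (3,4) w=15 (creates cycle)
MST weight = 13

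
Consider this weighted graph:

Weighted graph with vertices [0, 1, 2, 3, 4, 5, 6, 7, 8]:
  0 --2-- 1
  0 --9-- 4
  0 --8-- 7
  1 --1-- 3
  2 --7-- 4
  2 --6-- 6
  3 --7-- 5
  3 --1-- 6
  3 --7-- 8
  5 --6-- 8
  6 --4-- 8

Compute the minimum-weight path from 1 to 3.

Using Dijkstra's algorithm from vertex 1:
Shortest path: 1 -> 3
Total weight: 1 = 1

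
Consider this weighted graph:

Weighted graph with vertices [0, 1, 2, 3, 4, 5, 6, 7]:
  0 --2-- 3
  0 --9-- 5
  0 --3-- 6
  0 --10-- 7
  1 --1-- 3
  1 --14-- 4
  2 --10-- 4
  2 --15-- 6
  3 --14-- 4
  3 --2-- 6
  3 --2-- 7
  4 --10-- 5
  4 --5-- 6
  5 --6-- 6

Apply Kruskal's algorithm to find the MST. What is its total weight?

Applying Kruskal's algorithm (sort edges by weight, add if no cycle):
  Add (1,3) w=1
  Add (0,3) w=2
  Add (3,7) w=2
  Add (3,6) w=2
  Skip (0,6) w=3 (creates cycle)
  Add (4,6) w=5
  Add (5,6) w=6
  Skip (0,5) w=9 (creates cycle)
  Skip (0,7) w=10 (creates cycle)
  Add (2,4) w=10
  Skip (4,5) w=10 (creates cycle)
  Skip (1,4) w=14 (creates cycle)
  Skip (3,4) w=14 (creates cycle)
  Skip (2,6) w=15 (creates cycle)
MST weight = 28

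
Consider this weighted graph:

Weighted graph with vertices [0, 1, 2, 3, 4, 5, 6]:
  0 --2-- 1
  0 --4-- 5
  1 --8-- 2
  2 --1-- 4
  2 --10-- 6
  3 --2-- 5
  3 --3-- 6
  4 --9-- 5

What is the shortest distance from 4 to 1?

Using Dijkstra's algorithm from vertex 4:
Shortest path: 4 -> 2 -> 1
Total weight: 1 + 8 = 9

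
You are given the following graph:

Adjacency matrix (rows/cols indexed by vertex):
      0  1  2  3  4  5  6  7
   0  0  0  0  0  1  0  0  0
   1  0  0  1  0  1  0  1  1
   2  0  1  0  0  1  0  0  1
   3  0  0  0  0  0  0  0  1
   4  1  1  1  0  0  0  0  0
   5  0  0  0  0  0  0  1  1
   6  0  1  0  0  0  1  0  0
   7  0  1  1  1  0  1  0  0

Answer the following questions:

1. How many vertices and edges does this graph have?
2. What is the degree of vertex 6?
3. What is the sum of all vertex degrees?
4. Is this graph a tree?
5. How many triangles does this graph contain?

Count: 8 vertices, 10 edges.
Vertex 6 has neighbors [1, 5], degree = 2.
Handshaking lemma: 2 * 10 = 20.
A tree on 8 vertices has 7 edges. This graph has 10 edges (3 extra). Not a tree.
Number of triangles = 2.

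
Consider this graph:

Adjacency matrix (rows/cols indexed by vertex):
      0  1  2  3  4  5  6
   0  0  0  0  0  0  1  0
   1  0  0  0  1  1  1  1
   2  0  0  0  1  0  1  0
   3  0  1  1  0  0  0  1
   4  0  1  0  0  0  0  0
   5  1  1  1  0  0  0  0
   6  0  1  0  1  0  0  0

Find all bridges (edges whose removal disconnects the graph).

A bridge is an edge whose removal increases the number of connected components.
Bridges found: (0,5), (1,4)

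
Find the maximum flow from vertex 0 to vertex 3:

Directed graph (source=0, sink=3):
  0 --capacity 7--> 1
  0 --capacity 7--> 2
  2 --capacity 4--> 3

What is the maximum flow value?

Computing max flow:
  Flow on (0->2): 4/7
  Flow on (2->3): 4/4
Maximum flow = 4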